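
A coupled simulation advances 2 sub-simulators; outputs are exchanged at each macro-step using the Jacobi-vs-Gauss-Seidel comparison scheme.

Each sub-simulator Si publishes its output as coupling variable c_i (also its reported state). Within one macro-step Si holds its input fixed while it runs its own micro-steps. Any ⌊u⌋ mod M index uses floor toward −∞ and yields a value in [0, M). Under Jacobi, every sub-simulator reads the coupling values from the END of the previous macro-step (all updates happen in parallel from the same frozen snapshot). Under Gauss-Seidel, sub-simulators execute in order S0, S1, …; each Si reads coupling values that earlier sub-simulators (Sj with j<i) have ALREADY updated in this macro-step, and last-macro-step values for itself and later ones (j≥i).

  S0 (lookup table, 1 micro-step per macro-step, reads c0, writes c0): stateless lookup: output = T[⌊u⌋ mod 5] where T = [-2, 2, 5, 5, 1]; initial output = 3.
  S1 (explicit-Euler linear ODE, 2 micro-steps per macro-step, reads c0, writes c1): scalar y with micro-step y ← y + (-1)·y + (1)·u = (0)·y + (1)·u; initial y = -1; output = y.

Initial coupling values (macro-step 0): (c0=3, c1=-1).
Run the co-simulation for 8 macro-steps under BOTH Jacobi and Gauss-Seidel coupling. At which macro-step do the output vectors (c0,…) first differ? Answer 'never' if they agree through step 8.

[Jacobi] macro 1: S0 reads c0=3 → after 1×micro: 5; S1 reads c0=3 → after 2×micro: 3 ⇒ (c0=5, c1=3)
[Jacobi] macro 2: S0 reads c0=5 → after 1×micro: -2; S1 reads c0=5 → after 2×micro: 5 ⇒ (c0=-2, c1=5)
[Jacobi] macro 3: S0 reads c0=-2 → after 1×micro: 5; S1 reads c0=-2 → after 2×micro: -2 ⇒ (c0=5, c1=-2)
[Jacobi] macro 4: S0 reads c0=5 → after 1×micro: -2; S1 reads c0=5 → after 2×micro: 5 ⇒ (c0=-2, c1=5)
[Jacobi] macro 5: S0 reads c0=-2 → after 1×micro: 5; S1 reads c0=-2 → after 2×micro: -2 ⇒ (c0=5, c1=-2)
[Jacobi] macro 6: S0 reads c0=5 → after 1×micro: -2; S1 reads c0=5 → after 2×micro: 5 ⇒ (c0=-2, c1=5)
[Jacobi] macro 7: S0 reads c0=-2 → after 1×micro: 5; S1 reads c0=-2 → after 2×micro: -2 ⇒ (c0=5, c1=-2)
[Jacobi] macro 8: S0 reads c0=5 → after 1×micro: -2; S1 reads c0=5 → after 2×micro: 5 ⇒ (c0=-2, c1=5)
[Gauss-Seidel] macro 1: S0 reads c0=3 → after 1×micro: 5; S1 reads c0=5 → after 2×micro: 5 ⇒ (c0=5, c1=5)
[Gauss-Seidel] macro 2: S0 reads c0=5 → after 1×micro: -2; S1 reads c0=-2 → after 2×micro: -2 ⇒ (c0=-2, c1=-2)
[Gauss-Seidel] macro 3: S0 reads c0=-2 → after 1×micro: 5; S1 reads c0=5 → after 2×micro: 5 ⇒ (c0=5, c1=5)
[Gauss-Seidel] macro 4: S0 reads c0=5 → after 1×micro: -2; S1 reads c0=-2 → after 2×micro: -2 ⇒ (c0=-2, c1=-2)
[Gauss-Seidel] macro 5: S0 reads c0=-2 → after 1×micro: 5; S1 reads c0=5 → after 2×micro: 5 ⇒ (c0=5, c1=5)
[Gauss-Seidel] macro 6: S0 reads c0=5 → after 1×micro: -2; S1 reads c0=-2 → after 2×micro: -2 ⇒ (c0=-2, c1=-2)
[Gauss-Seidel] macro 7: S0 reads c0=-2 → after 1×micro: 5; S1 reads c0=5 → after 2×micro: 5 ⇒ (c0=5, c1=5)
[Gauss-Seidel] macro 8: S0 reads c0=5 → after 1×micro: -2; S1 reads c0=-2 → after 2×micro: -2 ⇒ (c0=-2, c1=-2)

first divergence at macro-step: 1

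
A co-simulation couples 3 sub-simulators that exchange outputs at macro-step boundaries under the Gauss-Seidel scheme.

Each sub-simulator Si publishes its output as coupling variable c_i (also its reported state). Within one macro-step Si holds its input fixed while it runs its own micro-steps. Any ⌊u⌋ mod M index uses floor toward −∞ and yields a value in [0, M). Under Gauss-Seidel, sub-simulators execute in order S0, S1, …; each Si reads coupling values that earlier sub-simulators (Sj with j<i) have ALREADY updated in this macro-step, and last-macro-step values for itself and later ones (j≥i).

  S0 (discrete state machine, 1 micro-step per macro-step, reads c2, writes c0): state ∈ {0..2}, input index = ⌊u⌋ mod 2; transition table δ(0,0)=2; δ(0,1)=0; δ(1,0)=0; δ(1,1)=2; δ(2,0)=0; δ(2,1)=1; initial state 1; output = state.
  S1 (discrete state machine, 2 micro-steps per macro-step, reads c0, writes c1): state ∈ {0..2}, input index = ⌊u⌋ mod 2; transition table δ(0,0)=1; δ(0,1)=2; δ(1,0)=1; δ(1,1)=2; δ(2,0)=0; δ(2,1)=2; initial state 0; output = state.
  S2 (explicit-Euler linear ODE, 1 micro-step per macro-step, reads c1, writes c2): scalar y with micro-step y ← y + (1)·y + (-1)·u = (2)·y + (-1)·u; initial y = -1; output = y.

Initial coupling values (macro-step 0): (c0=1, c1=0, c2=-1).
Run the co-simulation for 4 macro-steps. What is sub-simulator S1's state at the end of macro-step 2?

macro 1: S0 reads c2=-1 → after 1×micro: 2; S1 reads c0=2 → after 2×micro: 1; S2 reads c1=1 → after 1×micro: -3 ⇒ (c0=2, c1=1, c2=-3)
macro 2: S0 reads c2=-3 → after 1×micro: 1; S1 reads c0=1 → after 2×micro: 2; S2 reads c1=2 → after 1×micro: -8 ⇒ (c0=1, c1=2, c2=-8)
macro 3: S0 reads c2=-8 → after 1×micro: 0; S1 reads c0=0 → after 2×micro: 1; S2 reads c1=1 → after 1×micro: -17 ⇒ (c0=0, c1=1, c2=-17)
macro 4: S0 reads c2=-17 → after 1×micro: 0; S1 reads c0=0 → after 2×micro: 1; S2 reads c1=1 → after 1×micro: -35 ⇒ (c0=0, c1=1, c2=-35)

S1 state at macro-step 2 = 2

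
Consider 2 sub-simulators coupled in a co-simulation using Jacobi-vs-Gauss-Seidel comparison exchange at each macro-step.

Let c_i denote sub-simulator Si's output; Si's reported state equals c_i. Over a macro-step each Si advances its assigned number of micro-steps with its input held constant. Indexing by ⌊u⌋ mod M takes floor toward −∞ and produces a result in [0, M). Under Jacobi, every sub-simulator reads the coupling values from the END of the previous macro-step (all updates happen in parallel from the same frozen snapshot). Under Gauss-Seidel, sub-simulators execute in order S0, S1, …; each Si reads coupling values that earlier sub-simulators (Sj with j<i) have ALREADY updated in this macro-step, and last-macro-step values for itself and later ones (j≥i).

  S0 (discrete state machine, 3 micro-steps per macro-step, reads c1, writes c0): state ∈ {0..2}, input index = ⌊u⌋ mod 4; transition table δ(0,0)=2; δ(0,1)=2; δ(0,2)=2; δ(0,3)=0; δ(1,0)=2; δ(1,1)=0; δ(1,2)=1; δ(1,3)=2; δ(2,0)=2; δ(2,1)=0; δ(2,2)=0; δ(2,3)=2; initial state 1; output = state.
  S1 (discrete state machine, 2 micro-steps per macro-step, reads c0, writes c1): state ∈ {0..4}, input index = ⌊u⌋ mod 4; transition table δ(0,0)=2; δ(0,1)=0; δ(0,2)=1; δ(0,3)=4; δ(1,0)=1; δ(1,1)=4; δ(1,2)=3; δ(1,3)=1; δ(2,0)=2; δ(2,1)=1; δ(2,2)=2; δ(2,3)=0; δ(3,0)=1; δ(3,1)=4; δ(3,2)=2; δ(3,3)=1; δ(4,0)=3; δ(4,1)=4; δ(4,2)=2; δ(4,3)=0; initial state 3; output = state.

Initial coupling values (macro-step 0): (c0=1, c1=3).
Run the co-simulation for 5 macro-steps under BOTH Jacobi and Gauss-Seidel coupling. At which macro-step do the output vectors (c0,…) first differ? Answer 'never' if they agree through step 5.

first divergence at macro-step: 1

[Jacobi] macro 1: S0 reads c1=3 → after 3×micro: 2; S1 reads c0=1 → after 2×micro: 4 ⇒ (c0=2, c1=4)
[Jacobi] macro 2: S0 reads c1=4 → after 3×micro: 2; S1 reads c0=2 → after 2×micro: 2 ⇒ (c0=2, c1=2)
[Jacobi] macro 3: S0 reads c1=2 → after 3×micro: 0; S1 reads c0=2 → after 2×micro: 2 ⇒ (c0=0, c1=2)
[Jacobi] macro 4: S0 reads c1=2 → after 3×micro: 2; S1 reads c0=0 → after 2×micro: 2 ⇒ (c0=2, c1=2)
[Jacobi] macro 5: S0 reads c1=2 → after 3×micro: 0; S1 reads c0=2 → after 2×micro: 2 ⇒ (c0=0, c1=2)
[Gauss-Seidel] macro 1: S0 reads c1=3 → after 3×micro: 2; S1 reads c0=2 → after 2×micro: 2 ⇒ (c0=2, c1=2)
[Gauss-Seidel] macro 2: S0 reads c1=2 → after 3×micro: 0; S1 reads c0=0 → after 2×micro: 2 ⇒ (c0=0, c1=2)
[Gauss-Seidel] macro 3: S0 reads c1=2 → after 3×micro: 2; S1 reads c0=2 → after 2×micro: 2 ⇒ (c0=2, c1=2)
[Gauss-Seidel] macro 4: S0 reads c1=2 → after 3×micro: 0; S1 reads c0=0 → after 2×micro: 2 ⇒ (c0=0, c1=2)
[Gauss-Seidel] macro 5: S0 reads c1=2 → after 3×micro: 2; S1 reads c0=2 → after 2×micro: 2 ⇒ (c0=2, c1=2)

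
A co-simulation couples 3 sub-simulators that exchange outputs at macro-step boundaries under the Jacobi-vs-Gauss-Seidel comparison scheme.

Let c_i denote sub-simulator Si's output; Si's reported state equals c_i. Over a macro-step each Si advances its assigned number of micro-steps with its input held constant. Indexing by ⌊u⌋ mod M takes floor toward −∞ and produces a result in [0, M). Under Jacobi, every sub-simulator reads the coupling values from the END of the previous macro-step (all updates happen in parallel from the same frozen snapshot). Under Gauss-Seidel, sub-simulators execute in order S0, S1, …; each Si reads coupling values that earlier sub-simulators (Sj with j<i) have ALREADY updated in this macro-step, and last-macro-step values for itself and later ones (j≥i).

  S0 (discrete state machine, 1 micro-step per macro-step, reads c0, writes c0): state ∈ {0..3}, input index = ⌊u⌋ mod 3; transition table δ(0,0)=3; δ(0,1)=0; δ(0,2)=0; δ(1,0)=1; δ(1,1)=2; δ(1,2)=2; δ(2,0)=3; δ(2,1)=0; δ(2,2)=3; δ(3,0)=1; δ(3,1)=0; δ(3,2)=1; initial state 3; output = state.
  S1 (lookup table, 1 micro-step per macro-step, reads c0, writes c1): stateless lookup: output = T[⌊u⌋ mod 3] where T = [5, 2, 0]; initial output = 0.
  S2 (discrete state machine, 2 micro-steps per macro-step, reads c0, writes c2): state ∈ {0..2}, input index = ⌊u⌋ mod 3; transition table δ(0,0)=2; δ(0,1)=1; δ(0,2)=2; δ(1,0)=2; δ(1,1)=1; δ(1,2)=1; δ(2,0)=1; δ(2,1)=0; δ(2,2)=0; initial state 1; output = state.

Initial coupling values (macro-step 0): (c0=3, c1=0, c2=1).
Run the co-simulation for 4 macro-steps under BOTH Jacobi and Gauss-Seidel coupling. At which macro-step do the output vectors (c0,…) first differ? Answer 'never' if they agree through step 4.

[Jacobi] macro 1: S0 reads c0=3 → after 1×micro: 1; S1 reads c0=3 → after 1×micro: 5; S2 reads c0=3 → after 2×micro: 1 ⇒ (c0=1, c1=5, c2=1)
[Jacobi] macro 2: S0 reads c0=1 → after 1×micro: 2; S1 reads c0=1 → after 1×micro: 2; S2 reads c0=1 → after 2×micro: 1 ⇒ (c0=2, c1=2, c2=1)
[Jacobi] macro 3: S0 reads c0=2 → after 1×micro: 3; S1 reads c0=2 → after 1×micro: 0; S2 reads c0=2 → after 2×micro: 1 ⇒ (c0=3, c1=0, c2=1)
[Jacobi] macro 4: S0 reads c0=3 → after 1×micro: 1; S1 reads c0=3 → after 1×micro: 5; S2 reads c0=3 → after 2×micro: 1 ⇒ (c0=1, c1=5, c2=1)
[Gauss-Seidel] macro 1: S0 reads c0=3 → after 1×micro: 1; S1 reads c0=1 → after 1×micro: 2; S2 reads c0=1 → after 2×micro: 1 ⇒ (c0=1, c1=2, c2=1)
[Gauss-Seidel] macro 2: S0 reads c0=1 → after 1×micro: 2; S1 reads c0=2 → after 1×micro: 0; S2 reads c0=2 → after 2×micro: 1 ⇒ (c0=2, c1=0, c2=1)
[Gauss-Seidel] macro 3: S0 reads c0=2 → after 1×micro: 3; S1 reads c0=3 → after 1×micro: 5; S2 reads c0=3 → after 2×micro: 1 ⇒ (c0=3, c1=5, c2=1)
[Gauss-Seidel] macro 4: S0 reads c0=3 → after 1×micro: 1; S1 reads c0=1 → after 1×micro: 2; S2 reads c0=1 → after 2×micro: 1 ⇒ (c0=1, c1=2, c2=1)

first divergence at macro-step: 1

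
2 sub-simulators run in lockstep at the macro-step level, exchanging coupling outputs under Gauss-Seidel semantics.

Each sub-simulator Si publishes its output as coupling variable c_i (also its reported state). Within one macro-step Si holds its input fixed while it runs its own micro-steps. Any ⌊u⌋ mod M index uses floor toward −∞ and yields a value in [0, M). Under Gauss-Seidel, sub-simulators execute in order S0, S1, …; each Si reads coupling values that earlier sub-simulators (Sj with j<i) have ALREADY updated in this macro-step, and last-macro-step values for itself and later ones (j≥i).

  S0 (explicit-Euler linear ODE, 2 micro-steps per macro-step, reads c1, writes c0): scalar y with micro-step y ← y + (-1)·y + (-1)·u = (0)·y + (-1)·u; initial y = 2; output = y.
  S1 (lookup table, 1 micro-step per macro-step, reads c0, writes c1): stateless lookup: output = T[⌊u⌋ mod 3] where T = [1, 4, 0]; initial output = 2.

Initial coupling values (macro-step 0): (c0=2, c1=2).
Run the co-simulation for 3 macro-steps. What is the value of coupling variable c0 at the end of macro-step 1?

c0 at macro-step 1 = -2

macro 1: S0 reads c1=2 → after 2×micro: -2; S1 reads c0=-2 → after 1×micro: 4 ⇒ (c0=-2, c1=4)
macro 2: S0 reads c1=4 → after 2×micro: -4; S1 reads c0=-4 → after 1×micro: 0 ⇒ (c0=-4, c1=0)
macro 3: S0 reads c1=0 → after 2×micro: 0; S1 reads c0=0 → after 1×micro: 1 ⇒ (c0=0, c1=1)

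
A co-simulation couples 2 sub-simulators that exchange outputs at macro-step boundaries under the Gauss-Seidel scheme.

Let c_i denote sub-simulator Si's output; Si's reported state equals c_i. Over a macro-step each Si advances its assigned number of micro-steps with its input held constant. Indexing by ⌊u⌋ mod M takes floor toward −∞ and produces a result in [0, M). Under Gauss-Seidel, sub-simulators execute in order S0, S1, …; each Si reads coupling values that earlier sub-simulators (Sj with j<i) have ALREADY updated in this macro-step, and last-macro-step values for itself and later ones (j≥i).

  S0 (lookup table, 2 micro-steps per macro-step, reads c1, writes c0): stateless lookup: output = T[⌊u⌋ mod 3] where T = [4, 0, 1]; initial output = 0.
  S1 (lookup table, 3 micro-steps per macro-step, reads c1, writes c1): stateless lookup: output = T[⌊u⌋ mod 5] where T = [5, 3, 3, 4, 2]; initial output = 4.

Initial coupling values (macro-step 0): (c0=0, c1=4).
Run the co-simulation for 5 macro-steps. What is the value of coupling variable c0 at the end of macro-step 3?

macro 1: S0 reads c1=4 → after 2×micro: 0; S1 reads c1=4 → after 3×micro: 2 ⇒ (c0=0, c1=2)
macro 2: S0 reads c1=2 → after 2×micro: 1; S1 reads c1=2 → after 3×micro: 3 ⇒ (c0=1, c1=3)
macro 3: S0 reads c1=3 → after 2×micro: 4; S1 reads c1=3 → after 3×micro: 4 ⇒ (c0=4, c1=4)
macro 4: S0 reads c1=4 → after 2×micro: 0; S1 reads c1=4 → after 3×micro: 2 ⇒ (c0=0, c1=2)
macro 5: S0 reads c1=2 → after 2×micro: 1; S1 reads c1=2 → after 3×micro: 3 ⇒ (c0=1, c1=3)

c0 at macro-step 3 = 4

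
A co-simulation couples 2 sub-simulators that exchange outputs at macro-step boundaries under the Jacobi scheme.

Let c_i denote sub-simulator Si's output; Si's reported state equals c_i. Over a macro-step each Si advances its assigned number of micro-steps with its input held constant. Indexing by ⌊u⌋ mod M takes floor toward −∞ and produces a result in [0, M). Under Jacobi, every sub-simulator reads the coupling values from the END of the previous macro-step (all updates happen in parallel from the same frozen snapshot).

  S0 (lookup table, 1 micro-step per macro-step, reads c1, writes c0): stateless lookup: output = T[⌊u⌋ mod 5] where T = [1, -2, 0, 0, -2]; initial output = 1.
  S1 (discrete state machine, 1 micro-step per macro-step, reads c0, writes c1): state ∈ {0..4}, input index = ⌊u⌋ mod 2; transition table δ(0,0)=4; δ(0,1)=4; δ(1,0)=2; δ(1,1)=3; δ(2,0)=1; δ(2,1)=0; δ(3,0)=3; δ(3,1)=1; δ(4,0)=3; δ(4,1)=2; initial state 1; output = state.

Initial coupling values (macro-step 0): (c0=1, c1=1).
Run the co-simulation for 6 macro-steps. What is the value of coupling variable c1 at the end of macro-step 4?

c1 at macro-step 4 = 3

macro 1: S0 reads c1=1 → after 1×micro: -2; S1 reads c0=1 → after 1×micro: 3 ⇒ (c0=-2, c1=3)
macro 2: S0 reads c1=3 → after 1×micro: 0; S1 reads c0=-2 → after 1×micro: 3 ⇒ (c0=0, c1=3)
macro 3: S0 reads c1=3 → after 1×micro: 0; S1 reads c0=0 → after 1×micro: 3 ⇒ (c0=0, c1=3)
macro 4: S0 reads c1=3 → after 1×micro: 0; S1 reads c0=0 → after 1×micro: 3 ⇒ (c0=0, c1=3)
macro 5: S0 reads c1=3 → after 1×micro: 0; S1 reads c0=0 → after 1×micro: 3 ⇒ (c0=0, c1=3)
macro 6: S0 reads c1=3 → after 1×micro: 0; S1 reads c0=0 → after 1×micro: 3 ⇒ (c0=0, c1=3)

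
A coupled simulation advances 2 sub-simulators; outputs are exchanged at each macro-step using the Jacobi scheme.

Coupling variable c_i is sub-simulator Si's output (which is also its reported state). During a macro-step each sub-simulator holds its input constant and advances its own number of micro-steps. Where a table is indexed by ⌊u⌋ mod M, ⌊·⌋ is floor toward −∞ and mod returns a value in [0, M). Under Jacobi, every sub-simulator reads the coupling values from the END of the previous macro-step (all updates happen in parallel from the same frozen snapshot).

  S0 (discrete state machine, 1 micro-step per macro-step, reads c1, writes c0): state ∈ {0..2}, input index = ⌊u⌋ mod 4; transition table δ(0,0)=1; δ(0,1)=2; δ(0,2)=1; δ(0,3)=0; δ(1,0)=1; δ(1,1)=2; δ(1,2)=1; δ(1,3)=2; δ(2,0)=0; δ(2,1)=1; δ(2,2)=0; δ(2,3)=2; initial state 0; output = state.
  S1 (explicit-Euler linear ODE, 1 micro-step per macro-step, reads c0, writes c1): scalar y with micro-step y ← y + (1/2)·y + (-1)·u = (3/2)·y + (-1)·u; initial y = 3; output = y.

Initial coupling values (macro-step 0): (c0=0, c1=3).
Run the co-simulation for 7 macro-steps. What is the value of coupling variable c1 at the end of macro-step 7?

c1 at macro-step 7 = 4649/128

macro 1: S0 reads c1=3 → after 1×micro: 0; S1 reads c0=0 → after 1×micro: 9/2 ⇒ (c0=0, c1=9/2)
macro 2: S0 reads c1=9/2 → after 1×micro: 1; S1 reads c0=0 → after 1×micro: 27/4 ⇒ (c0=1, c1=27/4)
macro 3: S0 reads c1=27/4 → after 1×micro: 1; S1 reads c0=1 → after 1×micro: 73/8 ⇒ (c0=1, c1=73/8)
macro 4: S0 reads c1=73/8 → after 1×micro: 2; S1 reads c0=1 → after 1×micro: 203/16 ⇒ (c0=2, c1=203/16)
macro 5: S0 reads c1=203/16 → after 1×micro: 0; S1 reads c0=2 → after 1×micro: 545/32 ⇒ (c0=0, c1=545/32)
macro 6: S0 reads c1=545/32 → after 1×micro: 2; S1 reads c0=0 → after 1×micro: 1635/64 ⇒ (c0=2, c1=1635/64)
macro 7: S0 reads c1=1635/64 → after 1×micro: 1; S1 reads c0=2 → after 1×micro: 4649/128 ⇒ (c0=1, c1=4649/128)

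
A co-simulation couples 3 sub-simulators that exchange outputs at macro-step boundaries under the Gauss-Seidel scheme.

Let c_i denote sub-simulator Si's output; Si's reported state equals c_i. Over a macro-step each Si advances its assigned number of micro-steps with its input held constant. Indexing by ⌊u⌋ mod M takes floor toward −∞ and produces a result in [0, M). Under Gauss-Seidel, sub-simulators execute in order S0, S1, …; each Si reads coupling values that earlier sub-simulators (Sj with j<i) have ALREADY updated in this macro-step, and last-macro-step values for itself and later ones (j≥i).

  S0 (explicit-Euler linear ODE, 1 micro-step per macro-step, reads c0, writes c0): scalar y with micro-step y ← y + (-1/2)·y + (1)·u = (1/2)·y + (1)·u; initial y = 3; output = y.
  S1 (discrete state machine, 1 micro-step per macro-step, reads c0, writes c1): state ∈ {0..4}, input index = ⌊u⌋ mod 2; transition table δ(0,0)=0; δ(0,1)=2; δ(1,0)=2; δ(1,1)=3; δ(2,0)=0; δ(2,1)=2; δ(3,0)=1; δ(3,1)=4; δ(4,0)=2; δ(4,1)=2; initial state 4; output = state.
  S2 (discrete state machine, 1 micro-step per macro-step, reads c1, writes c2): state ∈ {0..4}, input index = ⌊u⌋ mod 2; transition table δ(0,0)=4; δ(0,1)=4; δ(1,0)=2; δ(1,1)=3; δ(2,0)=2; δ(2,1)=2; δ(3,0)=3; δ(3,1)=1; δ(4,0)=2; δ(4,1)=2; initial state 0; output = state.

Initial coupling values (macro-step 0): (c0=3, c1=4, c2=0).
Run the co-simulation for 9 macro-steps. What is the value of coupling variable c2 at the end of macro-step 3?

macro 1: S0 reads c0=3 → after 1×micro: 9/2; S1 reads c0=9/2 → after 1×micro: 2; S2 reads c1=2 → after 1×micro: 4 ⇒ (c0=9/2, c1=2, c2=4)
macro 2: S0 reads c0=9/2 → after 1×micro: 27/4; S1 reads c0=27/4 → after 1×micro: 0; S2 reads c1=0 → after 1×micro: 2 ⇒ (c0=27/4, c1=0, c2=2)
macro 3: S0 reads c0=27/4 → after 1×micro: 81/8; S1 reads c0=81/8 → after 1×micro: 0; S2 reads c1=0 → after 1×micro: 2 ⇒ (c0=81/8, c1=0, c2=2)
macro 4: S0 reads c0=81/8 → after 1×micro: 243/16; S1 reads c0=243/16 → after 1×micro: 2; S2 reads c1=2 → after 1×micro: 2 ⇒ (c0=243/16, c1=2, c2=2)
macro 5: S0 reads c0=243/16 → after 1×micro: 729/32; S1 reads c0=729/32 → after 1×micro: 0; S2 reads c1=0 → after 1×micro: 2 ⇒ (c0=729/32, c1=0, c2=2)
macro 6: S0 reads c0=729/32 → after 1×micro: 2187/64; S1 reads c0=2187/64 → after 1×micro: 0; S2 reads c1=0 → after 1×micro: 2 ⇒ (c0=2187/64, c1=0, c2=2)
macro 7: S0 reads c0=2187/64 → after 1×micro: 6561/128; S1 reads c0=6561/128 → after 1×micro: 2; S2 reads c1=2 → after 1×micro: 2 ⇒ (c0=6561/128, c1=2, c2=2)
macro 8: S0 reads c0=6561/128 → after 1×micro: 19683/256; S1 reads c0=19683/256 → after 1×micro: 0; S2 reads c1=0 → after 1×micro: 2 ⇒ (c0=19683/256, c1=0, c2=2)
macro 9: S0 reads c0=19683/256 → after 1×micro: 59049/512; S1 reads c0=59049/512 → after 1×micro: 2; S2 reads c1=2 → after 1×micro: 2 ⇒ (c0=59049/512, c1=2, c2=2)

c2 at macro-step 3 = 2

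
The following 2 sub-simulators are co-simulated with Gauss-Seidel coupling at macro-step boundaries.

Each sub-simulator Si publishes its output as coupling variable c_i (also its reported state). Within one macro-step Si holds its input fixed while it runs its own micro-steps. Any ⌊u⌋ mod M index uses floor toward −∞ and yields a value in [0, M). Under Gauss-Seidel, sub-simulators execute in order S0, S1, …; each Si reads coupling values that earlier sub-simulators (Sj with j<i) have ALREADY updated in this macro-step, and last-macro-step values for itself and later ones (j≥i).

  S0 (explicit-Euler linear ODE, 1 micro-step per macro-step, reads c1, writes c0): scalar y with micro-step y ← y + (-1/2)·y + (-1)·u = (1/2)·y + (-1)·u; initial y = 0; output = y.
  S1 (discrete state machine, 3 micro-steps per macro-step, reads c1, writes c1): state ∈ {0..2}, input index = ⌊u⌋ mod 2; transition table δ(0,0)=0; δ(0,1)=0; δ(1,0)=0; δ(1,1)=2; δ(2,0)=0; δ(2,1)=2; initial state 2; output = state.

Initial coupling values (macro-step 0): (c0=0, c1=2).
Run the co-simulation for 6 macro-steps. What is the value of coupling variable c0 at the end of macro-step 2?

macro 1: S0 reads c1=2 → after 1×micro: -2; S1 reads c1=2 → after 3×micro: 0 ⇒ (c0=-2, c1=0)
macro 2: S0 reads c1=0 → after 1×micro: -1; S1 reads c1=0 → after 3×micro: 0 ⇒ (c0=-1, c1=0)
macro 3: S0 reads c1=0 → after 1×micro: -1/2; S1 reads c1=0 → after 3×micro: 0 ⇒ (c0=-1/2, c1=0)
macro 4: S0 reads c1=0 → after 1×micro: -1/4; S1 reads c1=0 → after 3×micro: 0 ⇒ (c0=-1/4, c1=0)
macro 5: S0 reads c1=0 → after 1×micro: -1/8; S1 reads c1=0 → after 3×micro: 0 ⇒ (c0=-1/8, c1=0)
macro 6: S0 reads c1=0 → after 1×micro: -1/16; S1 reads c1=0 → after 3×micro: 0 ⇒ (c0=-1/16, c1=0)

c0 at macro-step 2 = -1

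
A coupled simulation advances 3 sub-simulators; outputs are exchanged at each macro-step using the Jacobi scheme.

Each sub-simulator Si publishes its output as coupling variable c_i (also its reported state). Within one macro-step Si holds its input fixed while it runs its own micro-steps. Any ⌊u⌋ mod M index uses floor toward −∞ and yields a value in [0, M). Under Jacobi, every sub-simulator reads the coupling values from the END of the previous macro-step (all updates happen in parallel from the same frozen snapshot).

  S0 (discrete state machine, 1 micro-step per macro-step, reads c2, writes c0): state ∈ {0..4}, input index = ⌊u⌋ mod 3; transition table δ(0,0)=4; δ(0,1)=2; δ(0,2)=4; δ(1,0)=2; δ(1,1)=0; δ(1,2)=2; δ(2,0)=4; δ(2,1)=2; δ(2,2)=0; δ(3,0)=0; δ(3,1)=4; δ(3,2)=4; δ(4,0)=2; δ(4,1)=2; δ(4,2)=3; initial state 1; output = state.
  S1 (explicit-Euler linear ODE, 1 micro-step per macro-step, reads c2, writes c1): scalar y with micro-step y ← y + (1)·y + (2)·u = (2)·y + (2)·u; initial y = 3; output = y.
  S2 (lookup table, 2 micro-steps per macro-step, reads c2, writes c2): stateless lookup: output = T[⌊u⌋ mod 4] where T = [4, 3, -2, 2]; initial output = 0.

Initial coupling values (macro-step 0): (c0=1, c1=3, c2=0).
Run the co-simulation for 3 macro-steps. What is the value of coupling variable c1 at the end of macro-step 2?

macro 1: S0 reads c2=0 → after 1×micro: 2; S1 reads c2=0 → after 1×micro: 6; S2 reads c2=0 → after 2×micro: 4 ⇒ (c0=2, c1=6, c2=4)
macro 2: S0 reads c2=4 → after 1×micro: 2; S1 reads c2=4 → after 1×micro: 20; S2 reads c2=4 → after 2×micro: 4 ⇒ (c0=2, c1=20, c2=4)
macro 3: S0 reads c2=4 → after 1×micro: 2; S1 reads c2=4 → after 1×micro: 48; S2 reads c2=4 → after 2×micro: 4 ⇒ (c0=2, c1=48, c2=4)

c1 at macro-step 2 = 20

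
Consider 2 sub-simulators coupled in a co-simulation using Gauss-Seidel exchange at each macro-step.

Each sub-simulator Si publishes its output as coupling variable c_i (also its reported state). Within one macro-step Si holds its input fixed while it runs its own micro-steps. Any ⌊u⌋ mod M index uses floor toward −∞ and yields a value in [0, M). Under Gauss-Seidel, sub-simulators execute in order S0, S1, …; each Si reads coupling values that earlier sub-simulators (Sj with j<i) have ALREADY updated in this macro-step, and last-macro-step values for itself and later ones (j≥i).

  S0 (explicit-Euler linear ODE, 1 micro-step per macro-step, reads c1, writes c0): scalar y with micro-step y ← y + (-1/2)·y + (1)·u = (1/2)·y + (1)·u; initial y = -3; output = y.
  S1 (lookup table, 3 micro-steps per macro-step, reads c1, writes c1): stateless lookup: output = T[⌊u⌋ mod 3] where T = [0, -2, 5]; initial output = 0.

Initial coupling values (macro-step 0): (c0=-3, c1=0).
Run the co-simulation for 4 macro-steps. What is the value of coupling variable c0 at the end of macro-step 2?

c0 at macro-step 2 = -3/4

macro 1: S0 reads c1=0 → after 1×micro: -3/2; S1 reads c1=0 → after 3×micro: 0 ⇒ (c0=-3/2, c1=0)
macro 2: S0 reads c1=0 → after 1×micro: -3/4; S1 reads c1=0 → after 3×micro: 0 ⇒ (c0=-3/4, c1=0)
macro 3: S0 reads c1=0 → after 1×micro: -3/8; S1 reads c1=0 → after 3×micro: 0 ⇒ (c0=-3/8, c1=0)
macro 4: S0 reads c1=0 → after 1×micro: -3/16; S1 reads c1=0 → after 3×micro: 0 ⇒ (c0=-3/16, c1=0)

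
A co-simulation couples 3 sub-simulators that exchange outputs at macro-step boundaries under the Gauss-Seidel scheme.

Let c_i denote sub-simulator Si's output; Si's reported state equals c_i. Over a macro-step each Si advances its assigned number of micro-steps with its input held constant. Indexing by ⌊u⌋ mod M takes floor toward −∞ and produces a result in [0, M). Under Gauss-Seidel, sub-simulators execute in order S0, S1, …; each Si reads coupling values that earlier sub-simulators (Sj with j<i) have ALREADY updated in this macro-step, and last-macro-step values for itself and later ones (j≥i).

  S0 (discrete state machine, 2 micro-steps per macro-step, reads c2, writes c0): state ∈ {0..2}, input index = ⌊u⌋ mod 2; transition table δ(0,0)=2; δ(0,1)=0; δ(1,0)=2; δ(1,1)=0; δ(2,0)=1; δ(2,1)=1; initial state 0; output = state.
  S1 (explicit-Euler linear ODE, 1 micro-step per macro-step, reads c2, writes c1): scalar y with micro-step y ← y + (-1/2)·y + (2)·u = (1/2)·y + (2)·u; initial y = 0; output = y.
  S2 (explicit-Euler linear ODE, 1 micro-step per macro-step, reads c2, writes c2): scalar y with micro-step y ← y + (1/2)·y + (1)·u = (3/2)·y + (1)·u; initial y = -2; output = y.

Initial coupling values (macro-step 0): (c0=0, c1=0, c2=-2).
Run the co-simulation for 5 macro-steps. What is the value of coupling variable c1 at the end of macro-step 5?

c1 at macro-step 5 = -781/4

macro 1: S0 reads c2=-2 → after 2×micro: 1; S1 reads c2=-2 → after 1×micro: -4; S2 reads c2=-2 → after 1×micro: -5 ⇒ (c0=1, c1=-4, c2=-5)
macro 2: S0 reads c2=-5 → after 2×micro: 0; S1 reads c2=-5 → after 1×micro: -12; S2 reads c2=-5 → after 1×micro: -25/2 ⇒ (c0=0, c1=-12, c2=-25/2)
macro 3: S0 reads c2=-25/2 → after 2×micro: 0; S1 reads c2=-25/2 → after 1×micro: -31; S2 reads c2=-25/2 → after 1×micro: -125/4 ⇒ (c0=0, c1=-31, c2=-125/4)
macro 4: S0 reads c2=-125/4 → after 2×micro: 1; S1 reads c2=-125/4 → after 1×micro: -78; S2 reads c2=-125/4 → after 1×micro: -625/8 ⇒ (c0=1, c1=-78, c2=-625/8)
macro 5: S0 reads c2=-625/8 → after 2×micro: 0; S1 reads c2=-625/8 → after 1×micro: -781/4; S2 reads c2=-625/8 → after 1×micro: -3125/16 ⇒ (c0=0, c1=-781/4, c2=-3125/16)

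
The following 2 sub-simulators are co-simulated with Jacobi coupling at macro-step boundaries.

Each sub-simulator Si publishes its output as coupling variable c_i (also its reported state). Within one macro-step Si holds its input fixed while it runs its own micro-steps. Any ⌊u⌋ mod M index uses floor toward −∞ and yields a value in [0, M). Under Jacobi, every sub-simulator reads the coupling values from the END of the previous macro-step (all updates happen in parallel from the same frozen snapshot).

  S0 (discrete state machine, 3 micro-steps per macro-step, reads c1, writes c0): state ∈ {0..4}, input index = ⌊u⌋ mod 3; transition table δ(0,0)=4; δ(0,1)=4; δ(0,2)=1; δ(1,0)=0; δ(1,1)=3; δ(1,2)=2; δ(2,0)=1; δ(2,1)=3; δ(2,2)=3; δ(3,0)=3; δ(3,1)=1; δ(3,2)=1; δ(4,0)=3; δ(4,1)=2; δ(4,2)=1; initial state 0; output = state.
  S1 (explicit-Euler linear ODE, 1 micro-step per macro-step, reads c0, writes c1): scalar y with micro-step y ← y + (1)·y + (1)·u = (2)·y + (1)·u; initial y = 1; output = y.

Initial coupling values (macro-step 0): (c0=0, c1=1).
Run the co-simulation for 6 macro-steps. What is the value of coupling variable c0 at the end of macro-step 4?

c0 at macro-step 4 = 1

macro 1: S0 reads c1=1 → after 3×micro: 3; S1 reads c0=0 → after 1×micro: 2 ⇒ (c0=3, c1=2)
macro 2: S0 reads c1=2 → after 3×micro: 3; S1 reads c0=3 → after 1×micro: 7 ⇒ (c0=3, c1=7)
macro 3: S0 reads c1=7 → after 3×micro: 1; S1 reads c0=3 → after 1×micro: 17 ⇒ (c0=1, c1=17)
macro 4: S0 reads c1=17 → after 3×micro: 1; S1 reads c0=1 → after 1×micro: 35 ⇒ (c0=1, c1=35)
macro 5: S0 reads c1=35 → after 3×micro: 1; S1 reads c0=1 → after 1×micro: 71 ⇒ (c0=1, c1=71)
macro 6: S0 reads c1=71 → after 3×micro: 1; S1 reads c0=1 → after 1×micro: 143 ⇒ (c0=1, c1=143)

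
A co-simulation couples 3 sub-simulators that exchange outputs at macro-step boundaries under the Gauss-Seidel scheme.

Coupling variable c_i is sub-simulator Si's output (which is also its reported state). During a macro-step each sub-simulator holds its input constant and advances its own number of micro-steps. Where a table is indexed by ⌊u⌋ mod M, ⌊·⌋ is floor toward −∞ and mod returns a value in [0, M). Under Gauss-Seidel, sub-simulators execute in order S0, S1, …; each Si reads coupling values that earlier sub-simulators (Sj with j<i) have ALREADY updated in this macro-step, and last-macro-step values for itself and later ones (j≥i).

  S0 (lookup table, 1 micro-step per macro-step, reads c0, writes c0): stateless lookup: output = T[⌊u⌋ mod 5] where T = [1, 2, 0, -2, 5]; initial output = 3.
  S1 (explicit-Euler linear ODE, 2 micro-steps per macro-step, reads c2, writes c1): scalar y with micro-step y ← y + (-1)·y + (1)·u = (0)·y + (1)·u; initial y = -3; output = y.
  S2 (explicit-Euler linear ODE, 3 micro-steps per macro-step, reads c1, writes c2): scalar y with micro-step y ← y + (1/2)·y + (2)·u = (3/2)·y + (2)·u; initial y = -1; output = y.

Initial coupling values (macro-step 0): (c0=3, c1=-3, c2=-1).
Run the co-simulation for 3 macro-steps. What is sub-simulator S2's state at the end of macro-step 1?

S2 state at macro-step 1 = -103/8

macro 1: S0 reads c0=3 → after 1×micro: -2; S1 reads c2=-1 → after 2×micro: -1; S2 reads c1=-1 → after 3×micro: -103/8 ⇒ (c0=-2, c1=-1, c2=-103/8)
macro 2: S0 reads c0=-2 → after 1×micro: -2; S1 reads c2=-103/8 → after 2×micro: -103/8; S2 reads c1=-103/8 → after 3×micro: -10609/64 ⇒ (c0=-2, c1=-103/8, c2=-10609/64)
macro 3: S0 reads c0=-2 → after 1×micro: -2; S1 reads c2=-10609/64 → after 2×micro: -10609/64; S2 reads c1=-10609/64 → after 3×micro: -1092727/512 ⇒ (c0=-2, c1=-10609/64, c2=-1092727/512)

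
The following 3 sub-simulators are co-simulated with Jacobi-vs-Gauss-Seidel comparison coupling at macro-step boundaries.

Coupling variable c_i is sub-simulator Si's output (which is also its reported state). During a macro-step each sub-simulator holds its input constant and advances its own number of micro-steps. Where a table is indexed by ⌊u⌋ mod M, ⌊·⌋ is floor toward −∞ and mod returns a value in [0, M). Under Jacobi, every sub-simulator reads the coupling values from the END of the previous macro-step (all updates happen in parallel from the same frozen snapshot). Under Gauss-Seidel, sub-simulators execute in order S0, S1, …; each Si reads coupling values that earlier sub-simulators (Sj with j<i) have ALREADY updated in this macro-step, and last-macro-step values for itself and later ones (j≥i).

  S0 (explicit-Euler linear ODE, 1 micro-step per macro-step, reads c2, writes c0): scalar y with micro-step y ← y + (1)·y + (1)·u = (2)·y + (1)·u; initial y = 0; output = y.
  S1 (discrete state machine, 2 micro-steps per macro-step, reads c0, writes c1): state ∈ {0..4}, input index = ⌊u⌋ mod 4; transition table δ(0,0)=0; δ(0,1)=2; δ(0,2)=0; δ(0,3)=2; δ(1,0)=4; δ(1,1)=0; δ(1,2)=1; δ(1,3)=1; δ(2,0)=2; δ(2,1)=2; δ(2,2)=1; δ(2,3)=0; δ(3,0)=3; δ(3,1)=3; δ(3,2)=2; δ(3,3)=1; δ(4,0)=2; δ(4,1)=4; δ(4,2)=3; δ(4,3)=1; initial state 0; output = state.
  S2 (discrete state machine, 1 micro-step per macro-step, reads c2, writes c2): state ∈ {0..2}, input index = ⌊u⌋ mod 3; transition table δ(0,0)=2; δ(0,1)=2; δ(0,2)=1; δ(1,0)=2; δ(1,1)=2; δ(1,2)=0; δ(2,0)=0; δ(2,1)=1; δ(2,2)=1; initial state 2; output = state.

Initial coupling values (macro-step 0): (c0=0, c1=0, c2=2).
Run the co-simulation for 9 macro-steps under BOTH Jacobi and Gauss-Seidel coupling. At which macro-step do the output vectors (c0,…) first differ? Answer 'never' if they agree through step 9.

[Jacobi] macro 1: S0 reads c2=2 → after 1×micro: 2; S1 reads c0=0 → after 2×micro: 0; S2 reads c2=2 → after 1×micro: 1 ⇒ (c0=2, c1=0, c2=1)
[Jacobi] macro 2: S0 reads c2=1 → after 1×micro: 5; S1 reads c0=2 → after 2×micro: 0; S2 reads c2=1 → after 1×micro: 2 ⇒ (c0=5, c1=0, c2=2)
[Jacobi] macro 3: S0 reads c2=2 → after 1×micro: 12; S1 reads c0=5 → after 2×micro: 2; S2 reads c2=2 → after 1×micro: 1 ⇒ (c0=12, c1=2, c2=1)
[Jacobi] macro 4: S0 reads c2=1 → after 1×micro: 25; S1 reads c0=12 → after 2×micro: 2; S2 reads c2=1 → after 1×micro: 2 ⇒ (c0=25, c1=2, c2=2)
[Jacobi] macro 5: S0 reads c2=2 → after 1×micro: 52; S1 reads c0=25 → after 2×micro: 2; S2 reads c2=2 → after 1×micro: 1 ⇒ (c0=52, c1=2, c2=1)
[Jacobi] macro 6: S0 reads c2=1 → after 1×micro: 105; S1 reads c0=52 → after 2×micro: 2; S2 reads c2=1 → after 1×micro: 2 ⇒ (c0=105, c1=2, c2=2)
[Jacobi] macro 7: S0 reads c2=2 → after 1×micro: 212; S1 reads c0=105 → after 2×micro: 2; S2 reads c2=2 → after 1×micro: 1 ⇒ (c0=212, c1=2, c2=1)
[Jacobi] macro 8: S0 reads c2=1 → after 1×micro: 425; S1 reads c0=212 → after 2×micro: 2; S2 reads c2=1 → after 1×micro: 2 ⇒ (c0=425, c1=2, c2=2)
[Jacobi] macro 9: S0 reads c2=2 → after 1×micro: 852; S1 reads c0=425 → after 2×micro: 2; S2 reads c2=2 → after 1×micro: 1 ⇒ (c0=852, c1=2, c2=1)
[Gauss-Seidel] macro 1: S0 reads c2=2 → after 1×micro: 2; S1 reads c0=2 → after 2×micro: 0; S2 reads c2=2 → after 1×micro: 1 ⇒ (c0=2, c1=0, c2=1)
[Gauss-Seidel] macro 2: S0 reads c2=1 → after 1×micro: 5; S1 reads c0=5 → after 2×micro: 2; S2 reads c2=1 → after 1×micro: 2 ⇒ (c0=5, c1=2, c2=2)
[Gauss-Seidel] macro 3: S0 reads c2=2 → after 1×micro: 12; S1 reads c0=12 → after 2×micro: 2; S2 reads c2=2 → after 1×micro: 1 ⇒ (c0=12, c1=2, c2=1)
[Gauss-Seidel] macro 4: S0 reads c2=1 → after 1×micro: 25; S1 reads c0=25 → after 2×micro: 2; S2 reads c2=1 → after 1×micro: 2 ⇒ (c0=25, c1=2, c2=2)
[Gauss-Seidel] macro 5: S0 reads c2=2 → after 1×micro: 52; S1 reads c0=52 → after 2×micro: 2; S2 reads c2=2 → after 1×micro: 1 ⇒ (c0=52, c1=2, c2=1)
[Gauss-Seidel] macro 6: S0 reads c2=1 → after 1×micro: 105; S1 reads c0=105 → after 2×micro: 2; S2 reads c2=1 → after 1×micro: 2 ⇒ (c0=105, c1=2, c2=2)
[Gauss-Seidel] macro 7: S0 reads c2=2 → after 1×micro: 212; S1 reads c0=212 → after 2×micro: 2; S2 reads c2=2 → after 1×micro: 1 ⇒ (c0=212, c1=2, c2=1)
[Gauss-Seidel] macro 8: S0 reads c2=1 → after 1×micro: 425; S1 reads c0=425 → after 2×micro: 2; S2 reads c2=1 → after 1×micro: 2 ⇒ (c0=425, c1=2, c2=2)
[Gauss-Seidel] macro 9: S0 reads c2=2 → after 1×micro: 852; S1 reads c0=852 → after 2×micro: 2; S2 reads c2=2 → after 1×micro: 1 ⇒ (c0=852, c1=2, c2=1)

first divergence at macro-step: 2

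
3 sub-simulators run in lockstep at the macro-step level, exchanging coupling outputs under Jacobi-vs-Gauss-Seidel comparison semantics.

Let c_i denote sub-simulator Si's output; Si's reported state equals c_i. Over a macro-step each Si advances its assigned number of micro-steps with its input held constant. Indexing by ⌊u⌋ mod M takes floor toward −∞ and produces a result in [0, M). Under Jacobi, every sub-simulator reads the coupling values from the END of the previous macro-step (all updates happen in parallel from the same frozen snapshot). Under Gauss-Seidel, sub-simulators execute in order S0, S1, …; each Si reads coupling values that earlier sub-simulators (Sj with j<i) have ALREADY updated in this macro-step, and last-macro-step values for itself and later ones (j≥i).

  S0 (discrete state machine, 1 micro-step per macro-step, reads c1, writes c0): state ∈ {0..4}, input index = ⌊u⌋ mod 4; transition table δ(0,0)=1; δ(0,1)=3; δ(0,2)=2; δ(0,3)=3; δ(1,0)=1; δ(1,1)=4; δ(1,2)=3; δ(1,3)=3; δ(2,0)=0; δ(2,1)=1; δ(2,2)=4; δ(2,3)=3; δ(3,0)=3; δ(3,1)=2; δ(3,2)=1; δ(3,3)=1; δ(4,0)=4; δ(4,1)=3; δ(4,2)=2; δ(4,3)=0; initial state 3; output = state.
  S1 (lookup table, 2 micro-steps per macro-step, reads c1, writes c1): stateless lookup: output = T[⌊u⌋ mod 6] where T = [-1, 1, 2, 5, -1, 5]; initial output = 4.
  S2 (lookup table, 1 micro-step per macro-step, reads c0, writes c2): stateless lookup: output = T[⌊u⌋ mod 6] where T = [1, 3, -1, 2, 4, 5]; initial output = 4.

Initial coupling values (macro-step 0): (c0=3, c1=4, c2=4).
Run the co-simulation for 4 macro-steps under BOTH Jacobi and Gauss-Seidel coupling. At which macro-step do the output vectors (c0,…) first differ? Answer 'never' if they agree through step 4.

first divergence at macro-step: 2

[Jacobi] macro 1: S0 reads c1=4 → after 1×micro: 3; S1 reads c1=4 → after 2×micro: -1; S2 reads c0=3 → after 1×micro: 2 ⇒ (c0=3, c1=-1, c2=2)
[Jacobi] macro 2: S0 reads c1=-1 → after 1×micro: 1; S1 reads c1=-1 → after 2×micro: 5; S2 reads c0=3 → after 1×micro: 2 ⇒ (c0=1, c1=5, c2=2)
[Jacobi] macro 3: S0 reads c1=5 → after 1×micro: 4; S1 reads c1=5 → after 2×micro: 5; S2 reads c0=1 → after 1×micro: 3 ⇒ (c0=4, c1=5, c2=3)
[Jacobi] macro 4: S0 reads c1=5 → after 1×micro: 3; S1 reads c1=5 → after 2×micro: 5; S2 reads c0=4 → after 1×micro: 4 ⇒ (c0=3, c1=5, c2=4)
[Gauss-Seidel] macro 1: S0 reads c1=4 → after 1×micro: 3; S1 reads c1=4 → after 2×micro: -1; S2 reads c0=3 → after 1×micro: 2 ⇒ (c0=3, c1=-1, c2=2)
[Gauss-Seidel] macro 2: S0 reads c1=-1 → after 1×micro: 1; S1 reads c1=-1 → after 2×micro: 5; S2 reads c0=1 → after 1×micro: 3 ⇒ (c0=1, c1=5, c2=3)
[Gauss-Seidel] macro 3: S0 reads c1=5 → after 1×micro: 4; S1 reads c1=5 → after 2×micro: 5; S2 reads c0=4 → after 1×micro: 4 ⇒ (c0=4, c1=5, c2=4)
[Gauss-Seidel] macro 4: S0 reads c1=5 → after 1×micro: 3; S1 reads c1=5 → after 2×micro: 5; S2 reads c0=3 → after 1×micro: 2 ⇒ (c0=3, c1=5, c2=2)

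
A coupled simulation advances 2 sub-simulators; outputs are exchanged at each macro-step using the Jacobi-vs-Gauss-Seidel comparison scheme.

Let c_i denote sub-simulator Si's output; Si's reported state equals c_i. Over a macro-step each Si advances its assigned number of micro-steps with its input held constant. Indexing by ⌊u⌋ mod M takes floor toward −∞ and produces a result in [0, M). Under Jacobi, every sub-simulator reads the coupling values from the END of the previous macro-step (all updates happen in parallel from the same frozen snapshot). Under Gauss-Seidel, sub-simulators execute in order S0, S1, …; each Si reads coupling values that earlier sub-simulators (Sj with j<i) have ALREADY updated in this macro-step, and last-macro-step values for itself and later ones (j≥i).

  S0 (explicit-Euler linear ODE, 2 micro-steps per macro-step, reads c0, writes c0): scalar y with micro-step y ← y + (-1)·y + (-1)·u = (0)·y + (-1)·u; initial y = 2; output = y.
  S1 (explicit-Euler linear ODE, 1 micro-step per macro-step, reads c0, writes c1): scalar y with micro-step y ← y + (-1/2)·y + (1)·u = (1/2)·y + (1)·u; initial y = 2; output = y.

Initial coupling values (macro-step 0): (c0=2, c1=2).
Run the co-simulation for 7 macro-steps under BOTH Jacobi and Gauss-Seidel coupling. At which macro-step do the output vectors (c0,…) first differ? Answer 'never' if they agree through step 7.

first divergence at macro-step: 1

[Jacobi] macro 1: S0 reads c0=2 → after 2×micro: -2; S1 reads c0=2 → after 1×micro: 3 ⇒ (c0=-2, c1=3)
[Jacobi] macro 2: S0 reads c0=-2 → after 2×micro: 2; S1 reads c0=-2 → after 1×micro: -1/2 ⇒ (c0=2, c1=-1/2)
[Jacobi] macro 3: S0 reads c0=2 → after 2×micro: -2; S1 reads c0=2 → after 1×micro: 7/4 ⇒ (c0=-2, c1=7/4)
[Jacobi] macro 4: S0 reads c0=-2 → after 2×micro: 2; S1 reads c0=-2 → after 1×micro: -9/8 ⇒ (c0=2, c1=-9/8)
[Jacobi] macro 5: S0 reads c0=2 → after 2×micro: -2; S1 reads c0=2 → after 1×micro: 23/16 ⇒ (c0=-2, c1=23/16)
[Jacobi] macro 6: S0 reads c0=-2 → after 2×micro: 2; S1 reads c0=-2 → after 1×micro: -41/32 ⇒ (c0=2, c1=-41/32)
[Jacobi] macro 7: S0 reads c0=2 → after 2×micro: -2; S1 reads c0=2 → after 1×micro: 87/64 ⇒ (c0=-2, c1=87/64)
[Gauss-Seidel] macro 1: S0 reads c0=2 → after 2×micro: -2; S1 reads c0=-2 → after 1×micro: -1 ⇒ (c0=-2, c1=-1)
[Gauss-Seidel] macro 2: S0 reads c0=-2 → after 2×micro: 2; S1 reads c0=2 → after 1×micro: 3/2 ⇒ (c0=2, c1=3/2)
[Gauss-Seidel] macro 3: S0 reads c0=2 → after 2×micro: -2; S1 reads c0=-2 → after 1×micro: -5/4 ⇒ (c0=-2, c1=-5/4)
[Gauss-Seidel] macro 4: S0 reads c0=-2 → after 2×micro: 2; S1 reads c0=2 → after 1×micro: 11/8 ⇒ (c0=2, c1=11/8)
[Gauss-Seidel] macro 5: S0 reads c0=2 → after 2×micro: -2; S1 reads c0=-2 → after 1×micro: -21/16 ⇒ (c0=-2, c1=-21/16)
[Gauss-Seidel] macro 6: S0 reads c0=-2 → after 2×micro: 2; S1 reads c0=2 → after 1×micro: 43/32 ⇒ (c0=2, c1=43/32)
[Gauss-Seidel] macro 7: S0 reads c0=2 → after 2×micro: -2; S1 reads c0=-2 → after 1×micro: -85/64 ⇒ (c0=-2, c1=-85/64)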